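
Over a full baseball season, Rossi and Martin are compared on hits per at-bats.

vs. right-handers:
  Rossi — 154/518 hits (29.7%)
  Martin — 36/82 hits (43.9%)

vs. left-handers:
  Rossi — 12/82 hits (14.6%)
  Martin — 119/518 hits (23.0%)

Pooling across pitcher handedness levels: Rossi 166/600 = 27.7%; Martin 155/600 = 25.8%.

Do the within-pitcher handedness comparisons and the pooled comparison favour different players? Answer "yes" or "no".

Within each pitcher handedness level (vs. right-handers 29.7% vs 43.9%; vs. left-handers 14.6% vs 23.0%), Martin has the higher rate every time. Pooled: 27.7% vs 25.8% — Rossi has the higher rate overall. The two comparisons disagree.

yes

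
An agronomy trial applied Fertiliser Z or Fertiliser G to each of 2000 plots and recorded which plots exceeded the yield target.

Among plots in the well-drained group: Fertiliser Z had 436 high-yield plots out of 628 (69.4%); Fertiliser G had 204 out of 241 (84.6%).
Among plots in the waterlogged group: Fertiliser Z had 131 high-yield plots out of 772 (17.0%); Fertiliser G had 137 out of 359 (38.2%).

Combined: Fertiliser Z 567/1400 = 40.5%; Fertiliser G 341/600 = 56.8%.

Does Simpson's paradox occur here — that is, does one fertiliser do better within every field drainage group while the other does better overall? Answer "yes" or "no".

Within each field drainage level (well-drained 69.4% vs 84.6%; waterlogged 17.0% vs 38.2%), Fertiliser G has the higher rate every time. Pooled: 40.5% vs 56.8% — Fertiliser G has the higher rate overall. They agree.

no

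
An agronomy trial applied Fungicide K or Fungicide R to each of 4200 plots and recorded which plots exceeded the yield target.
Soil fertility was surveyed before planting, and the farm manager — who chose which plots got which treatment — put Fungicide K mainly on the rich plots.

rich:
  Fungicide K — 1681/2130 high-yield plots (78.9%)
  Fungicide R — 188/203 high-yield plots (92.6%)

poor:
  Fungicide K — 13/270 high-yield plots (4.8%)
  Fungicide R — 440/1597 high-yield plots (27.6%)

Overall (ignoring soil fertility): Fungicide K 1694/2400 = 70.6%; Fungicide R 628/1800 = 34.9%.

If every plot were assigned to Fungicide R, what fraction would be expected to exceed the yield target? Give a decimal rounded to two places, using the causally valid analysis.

The soil fertility-specific comparison favours Fungicide R throughout, but the pooled figures favour Fungicide K. The question is whether to condition on soil fertility.
Soil fertility is set before the fungicide has any effect — it is not caused by the fungicide — and it independently drives the outcome. That makes it a confounder, so the causal comparison is within soil fertility levels.
Standardising Fungicide R to the population soil fertility mix: 0.555·188/203 + 0.445·440/1597 = 0.637.

0.64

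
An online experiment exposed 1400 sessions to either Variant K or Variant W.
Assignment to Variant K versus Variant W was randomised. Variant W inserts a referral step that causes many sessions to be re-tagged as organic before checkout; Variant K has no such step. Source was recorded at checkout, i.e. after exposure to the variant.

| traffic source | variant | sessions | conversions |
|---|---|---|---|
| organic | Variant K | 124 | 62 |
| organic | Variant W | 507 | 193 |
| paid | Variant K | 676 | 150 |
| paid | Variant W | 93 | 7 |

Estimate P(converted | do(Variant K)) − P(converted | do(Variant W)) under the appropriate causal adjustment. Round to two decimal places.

-0.07

Because the variant influences traffic source, traffic source is a post-treatment mediator, not a confounder. Stratifying on it would bias the estimate; the causal effect is the crude pooled difference.
The causal difference is the pooled difference: 0.265 − 0.333 = -0.068.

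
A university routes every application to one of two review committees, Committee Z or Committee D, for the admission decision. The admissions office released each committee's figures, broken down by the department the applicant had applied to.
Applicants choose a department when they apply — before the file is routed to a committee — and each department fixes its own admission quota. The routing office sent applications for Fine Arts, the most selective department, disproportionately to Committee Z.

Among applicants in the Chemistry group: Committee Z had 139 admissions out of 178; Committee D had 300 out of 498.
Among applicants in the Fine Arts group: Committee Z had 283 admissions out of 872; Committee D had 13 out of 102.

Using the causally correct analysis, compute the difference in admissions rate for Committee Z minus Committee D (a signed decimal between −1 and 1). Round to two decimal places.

The imbalance in department arose from how applicants were allocated, not from anything the review committee did; and department independently affects the outcome. The pooled gap is confounded — condition on department.
Adjusting over the population distribution of department: 0.410·(0.781−0.602) + 0.590·(0.325−0.127) = +0.189.

+0.19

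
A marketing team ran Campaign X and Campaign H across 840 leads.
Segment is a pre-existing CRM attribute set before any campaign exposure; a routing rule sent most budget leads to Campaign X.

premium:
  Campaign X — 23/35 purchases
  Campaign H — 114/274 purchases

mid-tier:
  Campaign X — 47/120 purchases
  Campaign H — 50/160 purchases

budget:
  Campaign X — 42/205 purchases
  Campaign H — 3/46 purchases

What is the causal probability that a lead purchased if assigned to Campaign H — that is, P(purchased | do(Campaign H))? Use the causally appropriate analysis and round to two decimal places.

0.28

The stratified and pooled comparisons disagree (Campaign X wins within each customer segment; Campaign H wins overall), so the answer turns on the causal role of customer segment.
Nothing the campaign does changes customer segment; the imbalance is an allocation artefact. With customer segment also predicting the outcome, the pooled figure is confounded, and the within-stratum comparison is the causal one.
Standardising Campaign H to the population customer segment mix: 0.368·114/274 + 0.333·50/160 + 0.299·3/46 = 0.277.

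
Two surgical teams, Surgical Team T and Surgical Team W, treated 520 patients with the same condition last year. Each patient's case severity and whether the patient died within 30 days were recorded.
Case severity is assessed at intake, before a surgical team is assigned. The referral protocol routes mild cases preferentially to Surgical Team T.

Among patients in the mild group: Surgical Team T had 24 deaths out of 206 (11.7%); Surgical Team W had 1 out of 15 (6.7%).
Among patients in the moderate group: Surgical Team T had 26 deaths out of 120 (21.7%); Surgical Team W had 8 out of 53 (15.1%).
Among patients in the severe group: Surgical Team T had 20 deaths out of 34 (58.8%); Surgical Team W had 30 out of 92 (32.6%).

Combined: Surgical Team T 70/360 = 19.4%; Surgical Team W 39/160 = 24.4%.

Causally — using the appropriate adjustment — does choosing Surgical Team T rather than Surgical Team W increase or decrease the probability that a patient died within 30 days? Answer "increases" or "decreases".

increases

Here case severity is a common cause — it drives both which surgical team a case falls under and the outcome. The crude comparison mixes populations; the stratum-specific rates are the causally relevant ones.
Within each level — mild: 11.7% vs 6.7%; moderate: 21.7% vs 15.1%; severe: 58.8% vs 32.6% — Surgical Team W is lower every time.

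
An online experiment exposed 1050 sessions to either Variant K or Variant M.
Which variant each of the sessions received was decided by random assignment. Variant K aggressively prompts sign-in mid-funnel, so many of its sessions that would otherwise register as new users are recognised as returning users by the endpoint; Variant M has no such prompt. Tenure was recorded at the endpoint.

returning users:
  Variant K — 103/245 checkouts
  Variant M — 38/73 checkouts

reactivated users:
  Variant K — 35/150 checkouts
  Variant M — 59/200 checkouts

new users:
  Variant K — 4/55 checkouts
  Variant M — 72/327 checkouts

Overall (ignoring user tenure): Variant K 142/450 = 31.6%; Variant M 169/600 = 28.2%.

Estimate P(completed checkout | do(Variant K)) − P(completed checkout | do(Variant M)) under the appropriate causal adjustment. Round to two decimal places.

+0.03

User tenure lies on the pathway variant → user tenure → outcome, so adjusting for it blocks the indirect effect. For the total causal effect of variant, use the unadjusted pooled rates.
The causal difference is the pooled difference: 0.316 − 0.282 = +0.034.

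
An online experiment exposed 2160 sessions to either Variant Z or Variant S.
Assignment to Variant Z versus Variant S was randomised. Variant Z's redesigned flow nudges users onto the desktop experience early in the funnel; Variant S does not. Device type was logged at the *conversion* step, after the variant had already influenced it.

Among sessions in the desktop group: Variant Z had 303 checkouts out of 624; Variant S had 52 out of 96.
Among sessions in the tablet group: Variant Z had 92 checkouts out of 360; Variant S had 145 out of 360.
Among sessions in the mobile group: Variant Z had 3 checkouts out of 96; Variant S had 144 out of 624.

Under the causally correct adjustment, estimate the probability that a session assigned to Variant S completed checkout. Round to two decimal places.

Device type here is a post-treatment variable shaped by the variant; conditioning on it would introduce bias rather than remove it. The overall comparison is the causal one.
So P(outcome | do(Variant S)) is just the pooled rate for Variant S: 341/1080 = 0.316.

0.32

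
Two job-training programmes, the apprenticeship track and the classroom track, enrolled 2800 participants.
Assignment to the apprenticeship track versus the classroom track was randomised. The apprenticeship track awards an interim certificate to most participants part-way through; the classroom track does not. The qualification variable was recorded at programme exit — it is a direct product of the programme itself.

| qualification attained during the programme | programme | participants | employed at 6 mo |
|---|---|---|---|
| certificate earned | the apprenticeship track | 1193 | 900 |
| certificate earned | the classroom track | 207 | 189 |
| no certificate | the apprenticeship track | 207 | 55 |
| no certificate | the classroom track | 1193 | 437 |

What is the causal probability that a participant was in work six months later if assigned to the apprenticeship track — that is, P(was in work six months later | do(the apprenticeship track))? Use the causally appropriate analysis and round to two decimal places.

The stratified and pooled comparisons disagree (the classroom track wins within each qualification attained during the programme; the apprenticeship track wins overall), so the answer turns on the causal role of qualification attained during the programme.
Qualification attained during the programme is downstream of the programme. One should not condition on a consequence of treatment, so the overall rates are the right comparison.
So P(outcome | do(the apprenticeship track)) is just the pooled rate for the apprenticeship track: 955/1400 = 0.682.

0.68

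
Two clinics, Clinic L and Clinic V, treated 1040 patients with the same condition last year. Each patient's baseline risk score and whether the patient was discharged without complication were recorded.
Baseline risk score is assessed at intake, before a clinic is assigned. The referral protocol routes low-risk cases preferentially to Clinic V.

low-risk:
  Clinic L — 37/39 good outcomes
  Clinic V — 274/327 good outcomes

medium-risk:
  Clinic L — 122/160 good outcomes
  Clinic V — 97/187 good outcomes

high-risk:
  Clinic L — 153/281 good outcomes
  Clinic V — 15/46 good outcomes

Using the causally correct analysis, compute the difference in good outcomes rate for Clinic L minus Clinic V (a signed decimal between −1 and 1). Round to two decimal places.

+0.19

The baseline risk score-specific comparison favours Clinic L throughout, but the pooled figures favour Clinic V. The question is whether to condition on baseline risk score.
Since baseline risk score is a pre-existing factor (not a product of the clinic) and it affects the outcome on its own, it is a confounder. The stratified rates, not the pooled rate, identify the causal effect.
Adjusting over the population distribution of baseline risk score: 0.352·(0.949−0.838) + 0.334·(0.762−0.519) + 0.314·(0.544−0.326) = +0.189.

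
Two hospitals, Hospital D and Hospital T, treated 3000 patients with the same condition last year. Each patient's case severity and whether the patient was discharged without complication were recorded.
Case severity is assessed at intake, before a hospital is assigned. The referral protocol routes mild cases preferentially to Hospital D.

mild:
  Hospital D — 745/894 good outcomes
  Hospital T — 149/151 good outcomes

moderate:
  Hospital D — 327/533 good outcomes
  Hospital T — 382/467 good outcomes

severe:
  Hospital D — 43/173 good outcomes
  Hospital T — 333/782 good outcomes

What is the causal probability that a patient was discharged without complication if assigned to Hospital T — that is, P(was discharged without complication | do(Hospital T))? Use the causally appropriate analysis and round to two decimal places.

Nothing the hospital does changes case severity; the imbalance is an allocation artefact. With case severity also predicting the outcome, the pooled figure is confounded, and the within-stratum comparison is the causal one.
Standardising Hospital T to the population case severity mix: 0.348·149/151 + 0.333·382/467 + 0.318·333/782 = 0.752.

0.75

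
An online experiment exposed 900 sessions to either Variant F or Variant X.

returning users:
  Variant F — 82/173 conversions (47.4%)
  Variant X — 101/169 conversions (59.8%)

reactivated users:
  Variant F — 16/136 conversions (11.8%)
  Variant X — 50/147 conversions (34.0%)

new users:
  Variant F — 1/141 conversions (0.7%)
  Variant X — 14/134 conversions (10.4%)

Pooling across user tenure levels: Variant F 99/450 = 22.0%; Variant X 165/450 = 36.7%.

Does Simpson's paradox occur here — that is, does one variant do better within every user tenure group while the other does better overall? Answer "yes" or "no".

no

Within each user tenure level (returning users 47.4% vs 59.8%; reactivated users 11.8% vs 34.0%; new users 0.7% vs 10.4%), Variant X has the higher rate every time. Pooled: 22.0% vs 36.7% — Variant X has the higher rate overall. They agree.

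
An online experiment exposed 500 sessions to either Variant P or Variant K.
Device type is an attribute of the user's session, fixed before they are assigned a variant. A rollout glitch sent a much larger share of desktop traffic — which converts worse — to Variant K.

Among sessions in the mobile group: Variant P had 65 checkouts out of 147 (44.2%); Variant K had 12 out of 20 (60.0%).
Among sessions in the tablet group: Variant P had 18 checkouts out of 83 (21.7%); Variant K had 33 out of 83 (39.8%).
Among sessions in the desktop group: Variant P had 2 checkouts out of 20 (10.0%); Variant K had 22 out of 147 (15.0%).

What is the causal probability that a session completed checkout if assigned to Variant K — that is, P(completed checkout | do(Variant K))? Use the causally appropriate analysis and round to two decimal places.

Device type differs across variants for reasons unrelated to any effect of the variant itself, and it separately predicts the outcome — a classic confounder. We must compare within device type levels.
Standardising Variant K to the population device type mix: 0.334·12/20 + 0.332·33/83 + 0.334·22/147 = 0.382.

0.38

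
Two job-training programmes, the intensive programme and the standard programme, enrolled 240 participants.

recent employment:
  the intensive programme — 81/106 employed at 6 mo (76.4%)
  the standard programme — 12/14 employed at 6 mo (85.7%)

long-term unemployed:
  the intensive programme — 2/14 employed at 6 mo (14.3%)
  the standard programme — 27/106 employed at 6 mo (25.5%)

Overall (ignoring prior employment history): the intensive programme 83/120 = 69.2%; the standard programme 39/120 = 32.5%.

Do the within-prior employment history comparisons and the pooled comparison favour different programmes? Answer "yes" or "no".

yes

Within each prior employment history level (recent employment 76.4% vs 85.7%; long-term unemployed 14.3% vs 25.5%), the standard programme has the higher rate every time. Pooled: 69.2% vs 32.5% — the intensive programme has the higher rate overall. The two comparisons disagree.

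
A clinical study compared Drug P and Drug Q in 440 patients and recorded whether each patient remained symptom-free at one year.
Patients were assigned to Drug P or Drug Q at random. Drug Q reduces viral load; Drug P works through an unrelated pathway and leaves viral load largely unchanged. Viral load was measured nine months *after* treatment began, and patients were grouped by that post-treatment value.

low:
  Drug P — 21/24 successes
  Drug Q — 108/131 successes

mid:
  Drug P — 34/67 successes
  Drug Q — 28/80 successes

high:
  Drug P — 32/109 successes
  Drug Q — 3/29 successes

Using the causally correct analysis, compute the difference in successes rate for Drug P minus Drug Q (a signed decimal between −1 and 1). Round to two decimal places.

Viral load lies on the pathway drug → viral load → outcome, so adjusting for it blocks the indirect effect. For the total causal effect of drug, use the unadjusted pooled rates.
The causal difference is the pooled difference: 0.435 − 0.579 = -0.144.

-0.14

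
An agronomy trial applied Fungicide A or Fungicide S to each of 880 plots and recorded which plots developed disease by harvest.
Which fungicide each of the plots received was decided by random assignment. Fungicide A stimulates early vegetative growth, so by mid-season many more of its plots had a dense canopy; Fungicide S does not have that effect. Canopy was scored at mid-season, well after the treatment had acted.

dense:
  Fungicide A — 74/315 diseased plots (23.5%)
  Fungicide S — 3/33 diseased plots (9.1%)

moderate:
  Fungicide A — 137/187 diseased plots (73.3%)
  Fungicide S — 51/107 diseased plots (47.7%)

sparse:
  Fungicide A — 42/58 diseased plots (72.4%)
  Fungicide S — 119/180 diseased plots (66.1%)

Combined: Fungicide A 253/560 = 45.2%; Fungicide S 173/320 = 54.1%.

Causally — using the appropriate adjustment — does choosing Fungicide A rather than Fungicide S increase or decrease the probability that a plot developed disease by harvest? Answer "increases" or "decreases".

decreases

Because the fungicide influences mid-season canopy, mid-season canopy is a post-treatment mediator, not a confounder. Stratifying on it would bias the estimate; the causal effect is the crude pooled difference.
Pooled: Fungicide A 45.2% vs Fungicide S 54.1%; Fungicide A is lower overall.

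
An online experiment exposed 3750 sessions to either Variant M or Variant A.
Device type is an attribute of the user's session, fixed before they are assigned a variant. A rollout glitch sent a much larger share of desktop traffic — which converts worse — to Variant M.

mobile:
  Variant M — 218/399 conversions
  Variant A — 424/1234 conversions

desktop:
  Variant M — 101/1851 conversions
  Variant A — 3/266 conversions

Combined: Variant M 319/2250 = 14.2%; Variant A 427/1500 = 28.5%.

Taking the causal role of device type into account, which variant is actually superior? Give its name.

Device type differs across variants for reasons unrelated to any effect of the variant itself, and it separately predicts the outcome — a classic confounder. We must compare within device type levels.
Within each level — mobile: 54.6% vs 34.4%; desktop: 5.5% vs 1.1% — Variant M is higher every time.

Variant M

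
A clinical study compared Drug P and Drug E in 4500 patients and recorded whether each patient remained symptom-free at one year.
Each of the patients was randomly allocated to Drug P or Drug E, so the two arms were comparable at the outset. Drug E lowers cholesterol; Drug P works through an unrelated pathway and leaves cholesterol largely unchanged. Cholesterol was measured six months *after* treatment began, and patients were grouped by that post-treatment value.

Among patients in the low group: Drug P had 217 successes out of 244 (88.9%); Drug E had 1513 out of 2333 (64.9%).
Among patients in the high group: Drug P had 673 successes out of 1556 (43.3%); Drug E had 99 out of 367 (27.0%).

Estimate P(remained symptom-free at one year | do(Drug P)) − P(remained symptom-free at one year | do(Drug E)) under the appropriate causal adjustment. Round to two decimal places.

The cholesterol-specific comparison favours Drug P throughout, but the pooled figures favour Drug E. The question is whether to condition on cholesterol.
Cholesterol here is a post-treatment variable shaped by the drug; conditioning on it would introduce bias rather than remove it. The overall comparison is the causal one.
The causal difference is the pooled difference: 0.494 − 0.597 = -0.103.

-0.10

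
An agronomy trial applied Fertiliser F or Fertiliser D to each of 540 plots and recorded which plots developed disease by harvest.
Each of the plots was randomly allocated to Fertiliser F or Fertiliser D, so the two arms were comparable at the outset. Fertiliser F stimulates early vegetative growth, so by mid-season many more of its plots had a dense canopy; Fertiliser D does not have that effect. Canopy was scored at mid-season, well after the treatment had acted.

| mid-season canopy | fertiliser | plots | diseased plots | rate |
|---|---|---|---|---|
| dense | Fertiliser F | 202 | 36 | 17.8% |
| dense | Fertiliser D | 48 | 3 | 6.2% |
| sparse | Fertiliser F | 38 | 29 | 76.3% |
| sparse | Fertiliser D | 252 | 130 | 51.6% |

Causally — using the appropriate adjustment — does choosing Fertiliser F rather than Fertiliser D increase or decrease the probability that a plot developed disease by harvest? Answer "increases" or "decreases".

The stratified and pooled comparisons disagree (Fertiliser D wins within each mid-season canopy; Fertiliser F wins overall), so the answer turns on the causal role of mid-season canopy.
Mid-season canopy lies on the pathway fertiliser → mid-season canopy → outcome, so adjusting for it blocks the indirect effect. For the total causal effect of fertiliser, use the unadjusted pooled rates.
Pooled: Fertiliser F 27.1% vs Fertiliser D 44.3%; Fertiliser F is lower overall.

decreases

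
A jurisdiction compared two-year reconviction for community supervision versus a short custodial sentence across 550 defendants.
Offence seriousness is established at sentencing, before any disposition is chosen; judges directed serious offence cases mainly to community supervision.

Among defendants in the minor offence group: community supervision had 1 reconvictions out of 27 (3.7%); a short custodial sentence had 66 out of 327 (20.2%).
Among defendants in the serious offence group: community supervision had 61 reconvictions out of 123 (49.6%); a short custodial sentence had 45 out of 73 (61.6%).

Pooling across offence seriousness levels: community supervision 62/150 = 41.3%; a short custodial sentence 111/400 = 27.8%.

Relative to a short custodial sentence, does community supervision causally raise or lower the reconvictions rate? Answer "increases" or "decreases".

decreases

Here offence seriousness is a common cause — it drives both which disposition a case falls under and the outcome. The crude comparison mixes populations; the stratum-specific rates are the causally relevant ones.
Within each level — minor offence: 3.7% vs 20.2%; serious offence: 49.6% vs 61.6% — community supervision is lower every time.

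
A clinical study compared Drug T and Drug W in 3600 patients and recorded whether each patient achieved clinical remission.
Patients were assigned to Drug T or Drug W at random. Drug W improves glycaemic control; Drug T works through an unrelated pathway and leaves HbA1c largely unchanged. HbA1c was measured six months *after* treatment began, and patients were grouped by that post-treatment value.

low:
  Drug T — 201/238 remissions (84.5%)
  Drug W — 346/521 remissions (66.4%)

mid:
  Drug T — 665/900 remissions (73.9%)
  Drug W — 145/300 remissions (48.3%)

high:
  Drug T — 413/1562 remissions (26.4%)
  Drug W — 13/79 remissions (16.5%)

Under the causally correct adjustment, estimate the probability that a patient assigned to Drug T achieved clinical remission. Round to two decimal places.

0.47

Because the drug influences HbA1c, HbA1c is a post-treatment mediator, not a confounder. Stratifying on it would bias the estimate; the causal effect is the crude pooled difference.
So P(outcome | do(Drug T)) is just the pooled rate for Drug T: 1279/2700 = 0.474.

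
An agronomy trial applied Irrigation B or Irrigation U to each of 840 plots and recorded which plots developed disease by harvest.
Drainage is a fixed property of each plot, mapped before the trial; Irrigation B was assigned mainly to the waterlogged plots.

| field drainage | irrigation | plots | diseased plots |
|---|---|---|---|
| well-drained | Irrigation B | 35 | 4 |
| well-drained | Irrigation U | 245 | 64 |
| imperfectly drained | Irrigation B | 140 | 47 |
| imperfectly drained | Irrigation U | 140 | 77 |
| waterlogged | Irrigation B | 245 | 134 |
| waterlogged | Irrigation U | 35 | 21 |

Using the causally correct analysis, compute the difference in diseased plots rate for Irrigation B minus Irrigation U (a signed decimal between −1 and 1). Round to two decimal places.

-0.14

Within every field drainage level Irrigation B has the lower rate, yet pooled Irrigation U does — Simpson's reversal.
Nothing the irrigation does changes field drainage; the imbalance is an allocation artefact. With field drainage also predicting the outcome, the pooled figure is confounded, and the within-stratum comparison is the causal one.
Adjusting over the population distribution of field drainage: 0.333·(0.114−0.261) + 0.333·(0.336−0.550) + 0.333·(0.547−0.600) = -0.138.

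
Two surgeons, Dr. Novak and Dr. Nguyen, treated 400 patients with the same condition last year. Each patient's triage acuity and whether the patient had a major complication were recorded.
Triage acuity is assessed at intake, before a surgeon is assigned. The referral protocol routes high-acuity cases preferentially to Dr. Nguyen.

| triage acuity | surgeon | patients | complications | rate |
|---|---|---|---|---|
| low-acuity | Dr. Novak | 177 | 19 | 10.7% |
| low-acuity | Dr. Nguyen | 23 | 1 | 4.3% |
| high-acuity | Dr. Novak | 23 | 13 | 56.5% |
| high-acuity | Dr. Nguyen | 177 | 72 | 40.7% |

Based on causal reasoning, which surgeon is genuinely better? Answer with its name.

The stratified and pooled comparisons disagree (Dr. Nguyen wins within each triage acuity; Dr. Novak wins overall), so the answer turns on the causal role of triage acuity.
Here triage acuity is a common cause — it drives both which surgeon a case falls under and the outcome. The crude comparison mixes populations; the stratum-specific rates are the causally relevant ones.
Within each level — low-acuity: 10.7% vs 4.3%; high-acuity: 56.5% vs 40.7% — Dr. Nguyen is lower every time.

Dr. Nguyen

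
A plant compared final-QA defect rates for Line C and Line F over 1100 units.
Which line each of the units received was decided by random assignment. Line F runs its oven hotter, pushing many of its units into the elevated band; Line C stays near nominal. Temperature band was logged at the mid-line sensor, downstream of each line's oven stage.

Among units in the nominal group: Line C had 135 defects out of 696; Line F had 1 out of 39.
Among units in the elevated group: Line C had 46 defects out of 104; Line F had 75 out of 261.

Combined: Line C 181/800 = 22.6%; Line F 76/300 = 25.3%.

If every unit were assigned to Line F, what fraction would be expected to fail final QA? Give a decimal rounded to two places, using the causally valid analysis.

0.25

The distribution of in-process temperature band is itself part of what the line does — it is an intermediate outcome. Holding it fixed would remove that part of the effect; the total effect is the pooled difference.
So P(outcome | do(Line F)) is just the pooled rate for Line F: 76/300 = 0.253.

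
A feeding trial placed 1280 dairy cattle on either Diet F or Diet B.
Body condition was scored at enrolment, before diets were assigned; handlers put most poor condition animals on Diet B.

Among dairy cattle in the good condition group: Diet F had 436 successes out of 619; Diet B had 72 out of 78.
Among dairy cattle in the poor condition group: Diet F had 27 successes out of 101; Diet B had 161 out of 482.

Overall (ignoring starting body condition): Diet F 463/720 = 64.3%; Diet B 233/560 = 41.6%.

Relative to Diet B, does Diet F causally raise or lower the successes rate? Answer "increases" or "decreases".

decreases

Within every starting body condition level Diet B has the higher rate, yet pooled Diet F does — Simpson's reversal.
Starting body condition is set before the diet has any effect — it is not caused by the diet — and it independently drives the outcome. That makes it a confounder, so the causal comparison is within starting body condition levels.
Within each level — good condition: 70.4% vs 92.3%; poor condition: 26.7% vs 33.4% — Diet B is higher every time.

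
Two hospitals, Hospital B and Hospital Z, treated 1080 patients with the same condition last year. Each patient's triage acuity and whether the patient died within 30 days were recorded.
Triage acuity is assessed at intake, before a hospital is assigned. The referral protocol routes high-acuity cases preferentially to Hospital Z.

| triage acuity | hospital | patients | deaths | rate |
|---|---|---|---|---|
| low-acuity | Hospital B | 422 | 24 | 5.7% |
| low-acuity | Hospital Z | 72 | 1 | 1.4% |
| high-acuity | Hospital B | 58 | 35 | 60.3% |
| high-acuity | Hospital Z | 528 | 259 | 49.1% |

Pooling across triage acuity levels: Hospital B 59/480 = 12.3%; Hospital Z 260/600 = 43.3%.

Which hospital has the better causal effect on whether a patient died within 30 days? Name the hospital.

Hospital Z

Here triage acuity is a common cause — it drives both which hospital a case falls under and the outcome. The crude comparison mixes populations; the stratum-specific rates are the causally relevant ones.
Within each level — low-acuity: 5.7% vs 1.4%; high-acuity: 60.3% vs 49.1% — Hospital Z is lower every time.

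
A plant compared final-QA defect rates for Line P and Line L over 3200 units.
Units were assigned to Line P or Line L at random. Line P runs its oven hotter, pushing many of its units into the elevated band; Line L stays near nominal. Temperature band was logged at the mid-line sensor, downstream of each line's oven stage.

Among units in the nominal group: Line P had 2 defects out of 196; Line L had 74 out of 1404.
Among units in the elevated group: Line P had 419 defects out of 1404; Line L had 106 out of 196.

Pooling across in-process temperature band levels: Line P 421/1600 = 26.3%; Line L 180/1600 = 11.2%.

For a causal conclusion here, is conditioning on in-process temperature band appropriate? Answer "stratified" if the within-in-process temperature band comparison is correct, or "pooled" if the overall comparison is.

pooled

In-process temperature band is recorded after the line and is itself shifted by it — it sits on the causal path from line to outcome. Conditioning on a mediator would strip out part of the effect we want; the pooled comparison gives the total causal effect.
Pooled: Line P 26.3% vs Line L 11.2%; Line L is lower overall.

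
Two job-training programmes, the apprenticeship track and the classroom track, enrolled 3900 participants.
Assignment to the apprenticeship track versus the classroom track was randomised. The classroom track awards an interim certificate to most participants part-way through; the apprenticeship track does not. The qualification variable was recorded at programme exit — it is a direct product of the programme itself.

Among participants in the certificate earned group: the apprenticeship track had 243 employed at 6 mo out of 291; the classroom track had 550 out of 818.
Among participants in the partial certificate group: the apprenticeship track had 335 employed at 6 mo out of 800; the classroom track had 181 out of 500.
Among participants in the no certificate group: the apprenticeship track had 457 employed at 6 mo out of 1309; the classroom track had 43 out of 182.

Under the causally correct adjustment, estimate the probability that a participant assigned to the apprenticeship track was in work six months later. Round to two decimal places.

0.43

Qualification attained during the programme lies on the pathway programme → qualification attained during the programme → outcome, so adjusting for it blocks the indirect effect. For the total causal effect of programme, use the unadjusted pooled rates.
So P(outcome | do(the apprenticeship track)) is just the pooled rate for the apprenticeship track: 1035/2400 = 0.431.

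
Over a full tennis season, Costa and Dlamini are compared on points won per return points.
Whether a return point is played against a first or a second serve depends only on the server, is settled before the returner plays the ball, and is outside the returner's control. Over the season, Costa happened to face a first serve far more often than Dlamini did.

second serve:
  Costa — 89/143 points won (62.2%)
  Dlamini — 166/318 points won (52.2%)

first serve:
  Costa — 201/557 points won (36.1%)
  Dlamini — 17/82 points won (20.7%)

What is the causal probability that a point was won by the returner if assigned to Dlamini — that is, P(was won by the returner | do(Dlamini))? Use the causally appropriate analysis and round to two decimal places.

0.34

Serve type differs across players for reasons unrelated to any effect of the player itself, and it separately predicts the outcome — a classic confounder. We must compare within serve type levels.
Standardising Dlamini to the population serve type mix: 0.419·166/318 + 0.581·17/82 = 0.339.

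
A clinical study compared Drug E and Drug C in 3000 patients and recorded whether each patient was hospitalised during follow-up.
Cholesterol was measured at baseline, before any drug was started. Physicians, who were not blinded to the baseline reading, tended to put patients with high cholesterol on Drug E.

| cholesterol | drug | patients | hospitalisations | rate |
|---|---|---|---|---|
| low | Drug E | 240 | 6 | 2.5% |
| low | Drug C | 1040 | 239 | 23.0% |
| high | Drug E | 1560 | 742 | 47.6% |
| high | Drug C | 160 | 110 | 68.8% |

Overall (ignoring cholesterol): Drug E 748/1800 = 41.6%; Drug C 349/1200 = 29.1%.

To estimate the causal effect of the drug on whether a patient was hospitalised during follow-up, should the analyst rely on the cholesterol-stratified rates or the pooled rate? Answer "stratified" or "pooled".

Cholesterol differs across drugs for reasons unrelated to any effect of the drug itself, and it separately predicts the outcome — a classic confounder. We must compare within cholesterol levels.
Within each level — low: 2.5% vs 23.0%; high: 47.6% vs 68.8% — Drug E is lower every time.

stratified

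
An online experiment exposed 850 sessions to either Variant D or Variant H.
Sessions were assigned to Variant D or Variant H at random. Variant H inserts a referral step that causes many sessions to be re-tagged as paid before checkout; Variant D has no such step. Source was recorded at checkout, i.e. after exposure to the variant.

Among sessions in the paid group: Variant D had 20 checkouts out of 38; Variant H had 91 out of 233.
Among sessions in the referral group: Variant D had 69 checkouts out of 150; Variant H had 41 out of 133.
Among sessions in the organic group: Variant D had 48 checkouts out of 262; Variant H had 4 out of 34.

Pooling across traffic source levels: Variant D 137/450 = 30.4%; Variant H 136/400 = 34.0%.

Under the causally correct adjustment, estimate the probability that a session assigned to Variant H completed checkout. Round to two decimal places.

The traffic source-specific comparison favours Variant D throughout, but the pooled figures favour Variant H. The question is whether to condition on traffic source.
Traffic source is downstream of the variant. One should not condition on a consequence of treatment, so the overall rates are the right comparison.
So P(outcome | do(Variant H)) is just the pooled rate for Variant H: 136/400 = 0.340.

0.34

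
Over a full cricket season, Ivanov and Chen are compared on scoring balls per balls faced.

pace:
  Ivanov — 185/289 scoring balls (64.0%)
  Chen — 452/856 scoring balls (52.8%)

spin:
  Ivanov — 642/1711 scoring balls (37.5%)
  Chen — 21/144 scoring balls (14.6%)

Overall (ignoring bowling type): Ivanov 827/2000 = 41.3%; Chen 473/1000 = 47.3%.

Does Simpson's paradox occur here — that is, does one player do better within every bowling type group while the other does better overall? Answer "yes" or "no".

yes

Within each bowling type level (pace 64.0% vs 52.8%; spin 37.5% vs 14.6%), Ivanov has the higher rate every time. Pooled: 41.3% vs 47.3% — Chen has the higher rate overall. The two comparisons disagree.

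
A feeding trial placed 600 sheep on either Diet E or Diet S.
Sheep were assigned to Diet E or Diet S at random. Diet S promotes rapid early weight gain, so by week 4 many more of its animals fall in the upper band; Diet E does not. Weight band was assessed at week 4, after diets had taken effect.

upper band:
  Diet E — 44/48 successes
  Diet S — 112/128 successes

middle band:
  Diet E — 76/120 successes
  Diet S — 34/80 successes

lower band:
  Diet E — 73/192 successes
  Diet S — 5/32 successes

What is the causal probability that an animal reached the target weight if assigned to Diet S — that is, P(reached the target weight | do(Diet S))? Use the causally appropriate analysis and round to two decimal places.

0.63

Week-4 weight band is recorded after the diet and is itself shifted by it — it sits on the causal path from diet to outcome. Conditioning on a mediator would strip out part of the effect we want; the pooled comparison gives the total causal effect.
So P(outcome | do(Diet S)) is just the pooled rate for Diet S: 151/240 = 0.629.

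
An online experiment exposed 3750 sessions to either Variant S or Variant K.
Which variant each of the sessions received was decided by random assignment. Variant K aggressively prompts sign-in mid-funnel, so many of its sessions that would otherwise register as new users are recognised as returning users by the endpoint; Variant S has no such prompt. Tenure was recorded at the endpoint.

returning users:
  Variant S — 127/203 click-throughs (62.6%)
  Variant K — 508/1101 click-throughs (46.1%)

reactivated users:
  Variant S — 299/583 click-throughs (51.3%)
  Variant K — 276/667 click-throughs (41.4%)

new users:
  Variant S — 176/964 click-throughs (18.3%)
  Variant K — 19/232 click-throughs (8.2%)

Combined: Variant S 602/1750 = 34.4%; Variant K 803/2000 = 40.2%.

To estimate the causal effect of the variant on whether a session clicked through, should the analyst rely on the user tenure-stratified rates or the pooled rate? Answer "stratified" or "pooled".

pooled

The user tenure-specific comparison favours Variant S throughout, but the pooled figures favour Variant K. The question is whether to condition on user tenure.
The distribution of user tenure is itself part of what the variant does — it is an intermediate outcome. Holding it fixed would remove that part of the effect; the total effect is the pooled difference.
Pooled: Variant S 34.4% vs Variant K 40.2%; Variant K is higher overall.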